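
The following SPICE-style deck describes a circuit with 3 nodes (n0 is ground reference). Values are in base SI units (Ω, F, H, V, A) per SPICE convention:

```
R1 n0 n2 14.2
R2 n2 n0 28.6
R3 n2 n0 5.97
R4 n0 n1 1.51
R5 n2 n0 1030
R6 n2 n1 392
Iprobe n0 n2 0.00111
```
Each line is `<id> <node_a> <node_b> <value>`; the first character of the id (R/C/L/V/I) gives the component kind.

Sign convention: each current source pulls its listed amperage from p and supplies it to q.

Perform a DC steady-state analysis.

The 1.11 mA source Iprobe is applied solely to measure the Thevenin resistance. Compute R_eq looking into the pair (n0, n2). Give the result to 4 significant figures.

Element admittances at DC:
  Y(R1) = 0.07042 S between n0,n2
  Y(R2) = 0.03497 S between n2,n0
  Y(R3) = 0.1675 S between n2,n0
  Y(R4) = 0.6623 S between n0,n1
  Y(R5) = 0.0009709 S between n2,n0
  Y(R6) = 0.002551 S between n2,n1
  Iprobe: injects 0.00111 A into n2 (from n0)
Assemble and solve the 2×2 MNA system:
  V(n1)=1.541e-05  V(n2)=0.004016

R_eq = 3.618 Ω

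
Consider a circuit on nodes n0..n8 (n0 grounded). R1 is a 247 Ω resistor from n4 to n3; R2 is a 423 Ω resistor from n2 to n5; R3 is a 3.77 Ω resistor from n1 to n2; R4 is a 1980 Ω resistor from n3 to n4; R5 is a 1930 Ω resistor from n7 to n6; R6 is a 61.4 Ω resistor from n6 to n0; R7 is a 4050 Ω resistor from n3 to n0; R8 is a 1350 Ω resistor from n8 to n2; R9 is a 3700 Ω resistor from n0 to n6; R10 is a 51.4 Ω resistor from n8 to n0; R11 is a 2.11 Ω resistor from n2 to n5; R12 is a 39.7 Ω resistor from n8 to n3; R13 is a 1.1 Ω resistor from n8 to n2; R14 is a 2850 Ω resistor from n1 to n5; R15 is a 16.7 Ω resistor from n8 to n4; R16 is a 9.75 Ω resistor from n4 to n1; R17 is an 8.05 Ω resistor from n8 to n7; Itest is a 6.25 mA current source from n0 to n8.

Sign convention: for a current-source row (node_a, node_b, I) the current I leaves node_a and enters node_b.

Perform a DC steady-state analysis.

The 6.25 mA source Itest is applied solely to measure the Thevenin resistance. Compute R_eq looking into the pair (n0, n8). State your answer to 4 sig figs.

R_eq = 49.50 Ω

MNA unknowns: 8 node voltages V₁..V_8
R1: Y=0.004049 on G[4,3]
R2: Y=0.002364 on G[2,5]
R3: Y=0.2653 on G[1,2]
R4: Y=0.0005051 on G[3,4]
R5: Y=0.0005181 on G[7,6]
R6: Y=0.01629 on G[6,0]
R7: Y=0.0002469 on G[3,0]
R8: Y=0.0007407 on G[8,2]
R9: Y=0.0002703 on G[0,6]
R10: Y=0.01946 on G[8,0]
R11: Y=0.4739 on G[2,5]
R12: Y=0.02519 on G[8,3]
R13: Y=0.9091 on G[8,2]
R14: Y=0.0003509 on G[1,5]
R15: Y=0.05988 on G[8,4]
R16: Y=0.1026 on G[4,1]
R17: Y=0.1242 on G[8,7]
Itest: z[0]−=0.00625, z[8]+=0.00625
solve → V1=0.3094, V2=0.3094, V3=0.3068, V4=0.3093, V5=0.3094, V6=0.009351, V7=0.3082, V8=0.3094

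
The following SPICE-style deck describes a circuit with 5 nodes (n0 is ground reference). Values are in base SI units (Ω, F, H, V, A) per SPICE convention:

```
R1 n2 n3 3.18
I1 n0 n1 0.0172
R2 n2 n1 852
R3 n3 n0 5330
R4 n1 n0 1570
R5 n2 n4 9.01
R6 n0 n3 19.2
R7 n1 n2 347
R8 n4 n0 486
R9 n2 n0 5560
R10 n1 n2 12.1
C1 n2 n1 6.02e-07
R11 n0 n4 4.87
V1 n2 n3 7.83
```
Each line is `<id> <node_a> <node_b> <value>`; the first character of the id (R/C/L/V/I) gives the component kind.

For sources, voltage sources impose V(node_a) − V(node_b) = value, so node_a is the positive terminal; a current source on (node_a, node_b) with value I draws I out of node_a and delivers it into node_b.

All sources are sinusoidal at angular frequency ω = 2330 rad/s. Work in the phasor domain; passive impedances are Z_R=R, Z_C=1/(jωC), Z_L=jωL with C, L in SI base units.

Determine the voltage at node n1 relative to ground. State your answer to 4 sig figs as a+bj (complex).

Apply KCL at each of the 4 non-ground nodes and solve the resulting linear system.
Node n1: branches {I1, R2, R4, R7, R10, C1} → V_1 = 3.573-0.002750j
Node n2: branches {R1, R2, R5, R7, R9, R10, C1, V1} → V_2 = 3.400+1.404e-05j
Node n3: branches {R1, R3, R6, V1} → V_3 = -4.430+1.404e-05j
Node n4: branches {R5, R8, R11} → V_4 = 1.185+4.895e-06j
Source currents: i(V1)=-2.694+7.339e-07j

3.573-0.002750j V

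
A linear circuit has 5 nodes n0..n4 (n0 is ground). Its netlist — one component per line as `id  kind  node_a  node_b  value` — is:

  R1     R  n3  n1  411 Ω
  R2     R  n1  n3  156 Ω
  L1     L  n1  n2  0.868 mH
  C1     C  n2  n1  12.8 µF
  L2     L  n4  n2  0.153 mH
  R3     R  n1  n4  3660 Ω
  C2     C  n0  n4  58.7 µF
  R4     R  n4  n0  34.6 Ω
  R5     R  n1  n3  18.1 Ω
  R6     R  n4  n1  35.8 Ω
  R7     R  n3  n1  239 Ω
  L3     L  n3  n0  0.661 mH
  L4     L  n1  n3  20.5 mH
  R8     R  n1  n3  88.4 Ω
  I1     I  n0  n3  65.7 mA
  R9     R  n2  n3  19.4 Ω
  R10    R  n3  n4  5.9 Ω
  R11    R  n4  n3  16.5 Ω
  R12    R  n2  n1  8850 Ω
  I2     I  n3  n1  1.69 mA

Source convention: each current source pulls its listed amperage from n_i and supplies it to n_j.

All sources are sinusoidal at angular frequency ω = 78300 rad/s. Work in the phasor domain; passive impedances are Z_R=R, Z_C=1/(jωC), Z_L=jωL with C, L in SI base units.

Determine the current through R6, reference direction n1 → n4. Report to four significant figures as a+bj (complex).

Apply KCL at each of the 4 non-ground nodes and solve the resulting linear system.
Node n1: branches {R1, R2, L1, C1, R3, R5, R6, R7, L4, R8, R12, I2} → V_1 = 0.1295+0.1000j
Node n2: branches {L1, C1, L2, R9, R12} → V_2 = 0.1377+0.1056j
Node n3: branches {R1, R2, R5, R7, L3, L4, R8, I1, R9, R10, R11, I2} → V_3 = 0.2240+0.04026j
Node n4: branches {L2, R3, C2, R4, R6, R10, R11} → V_4 = 0.001030-0.01412j

0.003589+0.003188j A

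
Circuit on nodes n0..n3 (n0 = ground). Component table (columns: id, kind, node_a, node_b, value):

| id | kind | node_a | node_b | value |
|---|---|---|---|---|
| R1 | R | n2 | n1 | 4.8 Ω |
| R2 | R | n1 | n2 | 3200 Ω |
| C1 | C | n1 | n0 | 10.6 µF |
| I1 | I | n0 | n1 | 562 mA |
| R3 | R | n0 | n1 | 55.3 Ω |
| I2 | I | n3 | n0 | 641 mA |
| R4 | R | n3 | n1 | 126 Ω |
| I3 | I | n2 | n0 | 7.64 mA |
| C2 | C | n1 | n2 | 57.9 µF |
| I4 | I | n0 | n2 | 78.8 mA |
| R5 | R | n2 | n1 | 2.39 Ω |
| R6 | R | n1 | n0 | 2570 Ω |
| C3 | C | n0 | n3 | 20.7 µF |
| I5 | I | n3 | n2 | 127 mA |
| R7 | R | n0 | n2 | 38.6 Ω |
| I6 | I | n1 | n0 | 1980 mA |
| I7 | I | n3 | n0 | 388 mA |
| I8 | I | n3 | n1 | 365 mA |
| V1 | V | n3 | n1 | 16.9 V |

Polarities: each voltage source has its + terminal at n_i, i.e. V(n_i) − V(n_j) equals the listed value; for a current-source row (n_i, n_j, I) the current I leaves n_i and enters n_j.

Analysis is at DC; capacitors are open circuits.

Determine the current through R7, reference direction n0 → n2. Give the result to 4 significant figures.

1.360 A

Element admittances at DC:
  Y(R1) = 0.2083 S between n2,n1
  Y(R2) = 0.0003125 S between n1,n2
  Y(C1) = 0.000 S between n1,n0
  I1: injects 0.562 A into n1 (from n0)
  Y(R3) = 0.01808 S between n0,n1
  I2: injects 0.641 A into n0 (from n3)
  Y(R4) = 0.007937 S between n3,n1
  I3: injects 0.00764 A into n0 (from n2)
  Y(C2) = 0.000 S between n1,n2
  I4: injects 0.0788 A into n2 (from n0)
  Y(R5) = 0.4184 S between n2,n1
  Y(R6) = 0.0003891 S between n1,n0
  Y(C3) = 0.000 S between n0,n3
  I5: injects 0.127 A into n2 (from n3)
  Y(R7) = 0.02591 S between n0,n2
  I6: injects 1.98 A into n0 (from n1)
  I7: injects 0.388 A into n0 (from n3)
  I8: injects 0.365 A into n1 (from n3)
  V1: constraint V(n3)−V(n1) = 16.9
Assemble and solve the 4×4 MNA system:
  V(n1)=-54.99  V(n2)=-52.50  V(n3)=-38.09
  i(V1)=-1.655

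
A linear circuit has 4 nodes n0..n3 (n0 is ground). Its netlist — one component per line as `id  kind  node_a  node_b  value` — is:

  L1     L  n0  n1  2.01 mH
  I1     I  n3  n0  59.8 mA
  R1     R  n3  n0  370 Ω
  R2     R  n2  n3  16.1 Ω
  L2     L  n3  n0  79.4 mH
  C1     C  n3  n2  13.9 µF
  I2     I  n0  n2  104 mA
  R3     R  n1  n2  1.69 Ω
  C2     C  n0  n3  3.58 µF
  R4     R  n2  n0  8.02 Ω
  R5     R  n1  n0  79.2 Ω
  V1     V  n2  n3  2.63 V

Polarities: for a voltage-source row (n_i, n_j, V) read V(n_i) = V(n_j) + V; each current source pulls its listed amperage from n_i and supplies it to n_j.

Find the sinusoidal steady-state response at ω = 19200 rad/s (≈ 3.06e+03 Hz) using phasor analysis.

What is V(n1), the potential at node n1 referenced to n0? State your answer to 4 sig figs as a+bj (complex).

MNA unknowns: 3 node voltages V₁..V_3 plus 1 source current (V1)
L1: Y=0.000-0.02591j on G[0,1]
I1: z[3]−=0.0598, z[0]+=0.0598
R1: Y=0.002703+0.000j on G[3,0]
R2: Y=0.06211+0.000j on G[2,3]
L2: Y=0.000-0.0006560j on G[3,0]
C1: Y=0.000+0.2669j on G[3,2]
I2: z[0]−=0.104, z[2]+=0.104
R3: Y=0.5917+0.000j on G[1,2]
C2: Y=0.000+0.06874j on G[0,3]
R4: Y=0.1247+0.000j on G[2,0]
R5: Y=0.01263+0.000j on G[1,0]
V1: row V2−V3=2.63, i_V1 at 2,3
solve → V1=0.6300+1.064j, V2=0.6900+1.059j, V3=-1.940+1.059j
aux → i_V1=-0.1809-0.8311j

0.6300+1.064j V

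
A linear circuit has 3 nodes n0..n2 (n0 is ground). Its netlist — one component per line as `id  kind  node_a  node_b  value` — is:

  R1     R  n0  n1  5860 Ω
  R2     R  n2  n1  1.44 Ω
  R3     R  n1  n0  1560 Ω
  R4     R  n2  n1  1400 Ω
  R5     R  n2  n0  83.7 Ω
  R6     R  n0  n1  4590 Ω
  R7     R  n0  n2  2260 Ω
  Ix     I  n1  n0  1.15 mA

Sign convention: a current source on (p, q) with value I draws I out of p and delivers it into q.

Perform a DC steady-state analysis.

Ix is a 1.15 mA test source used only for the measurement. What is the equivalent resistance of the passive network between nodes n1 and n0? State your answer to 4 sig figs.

R_eq = 75.74 Ω

MNA unknowns: 2 node voltages V₁..V_2
R1: Y=0.0001706 on G[0,1]
R2: Y=0.6944 on G[2,1]
R3: Y=0.0006410 on G[1,0]
R4: Y=0.0007143 on G[2,1]
R5: Y=0.01195 on G[2,0]
R6: Y=0.0002179 on G[0,1]
R7: Y=0.0004425 on G[0,2]
Ix: z[1]−=0.00115, z[0]+=0.00115
solve → V1=-0.08710, V2=-0.08558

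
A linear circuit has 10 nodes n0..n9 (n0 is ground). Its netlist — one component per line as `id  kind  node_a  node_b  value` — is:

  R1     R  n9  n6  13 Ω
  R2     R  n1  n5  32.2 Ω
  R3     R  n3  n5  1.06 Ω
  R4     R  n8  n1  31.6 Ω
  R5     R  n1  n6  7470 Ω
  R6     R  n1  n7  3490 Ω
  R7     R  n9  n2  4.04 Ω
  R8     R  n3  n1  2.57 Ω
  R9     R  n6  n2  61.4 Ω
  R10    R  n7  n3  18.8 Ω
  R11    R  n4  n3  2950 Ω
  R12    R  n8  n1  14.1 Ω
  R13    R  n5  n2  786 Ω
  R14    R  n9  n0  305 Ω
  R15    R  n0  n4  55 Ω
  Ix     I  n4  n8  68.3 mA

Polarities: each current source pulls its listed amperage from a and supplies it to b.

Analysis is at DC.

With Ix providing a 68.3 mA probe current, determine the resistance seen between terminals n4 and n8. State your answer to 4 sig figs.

Element admittances at DC:
  Y(R1) = 0.07692 S between n9,n6
  Y(R2) = 0.03106 S between n1,n5
  Y(R3) = 0.9434 S between n3,n5
  Y(R4) = 0.03165 S between n8,n1
  Y(R5) = 0.0001339 S between n1,n6
  Y(R6) = 0.0002865 S between n1,n7
  Y(R7) = 0.2475 S between n9,n2
  Y(R8) = 0.3891 S between n3,n1
  Y(R9) = 0.01629 S between n6,n2
  Y(R10) = 0.05319 S between n7,n3
  Y(R11) = 0.0003390 S between n4,n3
  Y(R12) = 0.07092 S between n8,n1
  Y(R13) = 0.001272 S between n5,n2
  Y(R14) = 0.003279 S between n9,n0
  Y(R15) = 0.01818 S between n0,n4
  Ix: injects 0.0683 A into n8 (from n4)
Assemble and solve the 9×9 MNA system:
  V(n1)=51.21  V(n2)=15.44  V(n3)=51.06  V(n4)=-2.753  V(n5)=51.02  V(n6)=15.35  V(n7)=51.06  V(n8)=51.87  V(n9)=15.27

R_eq = 799.8 Ω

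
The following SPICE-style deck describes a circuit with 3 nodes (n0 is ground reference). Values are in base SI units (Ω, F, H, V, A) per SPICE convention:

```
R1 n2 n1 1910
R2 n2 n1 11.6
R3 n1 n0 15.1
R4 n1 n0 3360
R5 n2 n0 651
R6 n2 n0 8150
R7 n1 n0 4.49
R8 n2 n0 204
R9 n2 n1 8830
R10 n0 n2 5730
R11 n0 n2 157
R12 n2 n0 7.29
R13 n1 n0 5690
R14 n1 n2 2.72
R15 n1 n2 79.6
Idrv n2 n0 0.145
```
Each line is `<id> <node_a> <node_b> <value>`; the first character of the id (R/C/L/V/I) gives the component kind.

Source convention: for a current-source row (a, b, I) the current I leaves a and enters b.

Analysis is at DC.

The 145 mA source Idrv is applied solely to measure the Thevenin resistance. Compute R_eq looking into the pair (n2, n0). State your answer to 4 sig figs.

R_eq = 3.040 Ω

Apply KCL at each of the 2 non-ground nodes and solve the resulting linear system.
Node n1: branches {R1, R2, R3, R4, R7, R9, R13, R14, R15} → V_1 = -0.2721
Node n2: branches {R1, R2, R5, R6, R8, R9, R10, R11, R12, R14, R15, Idrv} → V_2 = -0.4408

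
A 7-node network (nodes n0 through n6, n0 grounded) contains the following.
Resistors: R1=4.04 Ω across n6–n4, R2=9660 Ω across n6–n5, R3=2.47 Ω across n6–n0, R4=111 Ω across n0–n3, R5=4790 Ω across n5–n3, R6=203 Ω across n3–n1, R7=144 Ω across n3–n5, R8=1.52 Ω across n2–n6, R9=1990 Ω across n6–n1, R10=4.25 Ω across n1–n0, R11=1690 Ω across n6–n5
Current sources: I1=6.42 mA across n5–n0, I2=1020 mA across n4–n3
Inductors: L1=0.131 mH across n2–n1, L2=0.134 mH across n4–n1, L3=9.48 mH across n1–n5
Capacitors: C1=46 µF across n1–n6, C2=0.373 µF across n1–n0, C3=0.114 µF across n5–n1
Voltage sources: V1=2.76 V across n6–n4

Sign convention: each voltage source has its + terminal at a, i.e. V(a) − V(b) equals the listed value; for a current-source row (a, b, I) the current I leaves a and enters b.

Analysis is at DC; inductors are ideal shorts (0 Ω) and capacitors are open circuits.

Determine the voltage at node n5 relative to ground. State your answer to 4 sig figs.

MNA unknowns: 6 node voltages V₁..V_6 plus 4 source currents (L1, L2, L3, V1)
R1: Y=0.2475 on G[6,4]
I1: z[5]−=0.00642, z[0]+=0.00642
R2: Y=0.0001035 on G[6,5]
R3: Y=0.4049 on G[6,0]
R4: Y=0.009009 on G[0,3]
L1: row V2−V1=0, i_L1 at 2,1
R5: Y=0.0002088 on G[5,3]
L2: row V4−V1=0, i_L2 at 4,1
R6: Y=0.004926 on G[3,1]
I2: z[4]−=1.02, z[3]+=1.02
R7: Y=0.006944 on G[3,5]
C1: Y=0.000 on G[1,6]
C2: Y=0.000 on G[1,0]
R8: Y=0.6579 on G[2,6]
R9: Y=0.0005025 on G[6,1]
L3: row V1−V5=0, i_L3 at 1,5
C3: Y=0.000 on G[5,1]
R10: Y=0.2353 on G[1,0]
R11: Y=0.0005917 on G[6,5]
V1: row V6−V4=2.76, i_V1 at 6,4
solve → V1=-2.417, V2=-2.417, V3=46.98, V4=-2.417, V5=-2.417, V6=0.3432
aux → i_L1=1.816, i_L2=-2.978, i_L3=-0.3489, i_V1=-2.641

-2.417 V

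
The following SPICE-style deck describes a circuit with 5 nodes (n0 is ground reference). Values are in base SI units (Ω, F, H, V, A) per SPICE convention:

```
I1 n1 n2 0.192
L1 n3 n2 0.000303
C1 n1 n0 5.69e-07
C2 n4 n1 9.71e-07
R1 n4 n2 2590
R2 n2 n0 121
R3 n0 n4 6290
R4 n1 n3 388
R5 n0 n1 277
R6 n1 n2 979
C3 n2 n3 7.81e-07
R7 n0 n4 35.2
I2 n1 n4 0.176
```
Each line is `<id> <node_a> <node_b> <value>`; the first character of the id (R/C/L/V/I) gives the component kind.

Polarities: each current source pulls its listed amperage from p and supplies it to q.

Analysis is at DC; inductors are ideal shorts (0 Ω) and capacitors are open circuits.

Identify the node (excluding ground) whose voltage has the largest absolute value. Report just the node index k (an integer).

MNA unknowns: 4 node voltages V₁..V_4 plus 1 source current (L1)
I1: z[1]−=0.192, z[2]+=0.192
L1: row V3−V2=0, i_L1 at 3,2
C1: Y=0.000 on G[1,0]
C2: Y=0.000 on G[4,1]
R1: Y=0.0003861 on G[4,2]
R2: Y=0.008264 on G[2,0]
R3: Y=0.0001590 on G[0,4]
R4: Y=0.002577 on G[1,3]
R5: Y=0.003610 on G[0,1]
R6: Y=0.001021 on G[1,2]
C3: Y=0.000 on G[2,3]
R7: Y=0.02841 on G[0,4]
I2: z[1]−=0.176, z[4]+=0.176
solve → V1=-50.54, V2=1.018, V3=1.018, V4=6.092
aux → i_L1=-0.1329

1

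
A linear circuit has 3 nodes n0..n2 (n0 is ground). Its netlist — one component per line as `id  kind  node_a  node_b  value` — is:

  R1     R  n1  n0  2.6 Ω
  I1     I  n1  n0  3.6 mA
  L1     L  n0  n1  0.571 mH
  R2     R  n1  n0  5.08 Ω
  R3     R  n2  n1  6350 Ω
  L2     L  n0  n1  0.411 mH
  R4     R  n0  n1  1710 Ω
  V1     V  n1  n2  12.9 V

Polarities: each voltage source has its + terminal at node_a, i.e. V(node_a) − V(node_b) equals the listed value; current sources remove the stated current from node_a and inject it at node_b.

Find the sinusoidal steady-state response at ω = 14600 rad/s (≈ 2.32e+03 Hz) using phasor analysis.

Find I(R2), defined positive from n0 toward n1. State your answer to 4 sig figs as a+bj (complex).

0.0009799+0.0004825j A

MNA unknowns: 2 node voltages V₁..V_2 plus 1 source current (V1)
R1: Y=0.3846+0.000j on G[1,0]
I1: z[1]−=0.0036, z[0]+=0.0036
L1: Y=0.000-0.1200j on G[0,1]
R2: Y=0.1969+0.000j on G[1,0]
R3: Y=0.0001575+0.000j on G[2,1]
L2: Y=0.000-0.1667j on G[0,1]
R4: Y=0.0005848+0.000j on G[0,1]
V1: row V1−V2=12.9, i_V1 at 1,2
solve → V1=-0.004978-0.002451j, V2=-12.90-0.002451j
aux → i_V1=-0.002031+0.000j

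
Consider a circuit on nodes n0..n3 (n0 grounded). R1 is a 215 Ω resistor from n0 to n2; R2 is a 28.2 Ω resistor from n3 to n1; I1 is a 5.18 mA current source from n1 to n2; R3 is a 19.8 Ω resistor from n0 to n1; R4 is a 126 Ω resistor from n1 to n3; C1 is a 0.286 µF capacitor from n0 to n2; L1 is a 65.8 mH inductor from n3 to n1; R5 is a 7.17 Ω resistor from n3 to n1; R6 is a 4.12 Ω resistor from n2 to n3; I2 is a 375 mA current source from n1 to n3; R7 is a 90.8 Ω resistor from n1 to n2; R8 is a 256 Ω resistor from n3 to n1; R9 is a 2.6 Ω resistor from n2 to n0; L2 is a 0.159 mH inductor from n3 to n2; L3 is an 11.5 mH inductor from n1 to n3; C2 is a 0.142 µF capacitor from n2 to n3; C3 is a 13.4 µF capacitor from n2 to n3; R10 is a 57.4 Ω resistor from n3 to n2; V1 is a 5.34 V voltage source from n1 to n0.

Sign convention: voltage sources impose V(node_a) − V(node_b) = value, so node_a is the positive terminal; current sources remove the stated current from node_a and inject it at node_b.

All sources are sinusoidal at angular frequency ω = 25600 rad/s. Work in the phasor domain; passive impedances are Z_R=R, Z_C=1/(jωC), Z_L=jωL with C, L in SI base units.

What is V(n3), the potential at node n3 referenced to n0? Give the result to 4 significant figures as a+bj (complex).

3.961-0.4241j V

MNA unknowns: 3 node voltages V₁..V_3 plus 1 source current (V1)
R1: Y=0.004651+0.000j on G[0,2]
R2: Y=0.03546+0.000j on G[3,1]
I1: z[1]−=0.00518, z[2]+=0.00518
R3: Y=0.05051+0.000j on G[0,1]
R4: Y=0.007937+0.000j on G[1,3]
C1: Y=0.000+0.007322j on G[0,2]
L1: Y=0.000-0.0005937j on G[3,1]
R5: Y=0.1395+0.000j on G[3,1]
R6: Y=0.2427+0.000j on G[2,3]
I2: z[1]−=0.375, z[3]+=0.375
R7: Y=0.01101+0.000j on G[1,2]
R8: Y=0.003906+0.000j on G[3,1]
R9: Y=0.3846+0.000j on G[2,0]
L2: Y=0.000-0.2457j on G[3,2]
L3: Y=0.000-0.003397j on G[1,3]
C2: Y=0.000+0.003635j on G[2,3]
C3: Y=0.000+0.3430j on G[2,3]
R10: Y=0.01742+0.000j on G[3,2]
V1: row V1−V0=5.34, i_V1 at 1,0
solve → V1=5.340+0.000j, V2=1.747+0.1522j, V3=3.961-0.4241j
aux → i_V1=-0.9487-0.07204j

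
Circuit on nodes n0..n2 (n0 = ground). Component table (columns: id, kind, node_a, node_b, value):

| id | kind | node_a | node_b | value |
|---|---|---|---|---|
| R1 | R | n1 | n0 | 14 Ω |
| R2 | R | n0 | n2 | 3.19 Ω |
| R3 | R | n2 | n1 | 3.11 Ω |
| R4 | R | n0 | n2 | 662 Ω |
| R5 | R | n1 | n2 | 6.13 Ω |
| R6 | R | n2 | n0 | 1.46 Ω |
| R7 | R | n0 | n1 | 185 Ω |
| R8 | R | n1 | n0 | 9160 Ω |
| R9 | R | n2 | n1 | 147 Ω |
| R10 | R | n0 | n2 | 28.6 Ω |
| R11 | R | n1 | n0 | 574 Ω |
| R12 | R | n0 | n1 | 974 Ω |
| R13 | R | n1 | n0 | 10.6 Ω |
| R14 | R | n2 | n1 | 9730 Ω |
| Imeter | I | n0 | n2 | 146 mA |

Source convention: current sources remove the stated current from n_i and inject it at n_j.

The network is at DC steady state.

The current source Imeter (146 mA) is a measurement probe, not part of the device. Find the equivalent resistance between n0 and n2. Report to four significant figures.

R_eq = 0.8595 Ω

Element admittances at DC:
  Y(R1) = 0.07143 S between n1,n0
  Y(R2) = 0.3135 S between n0,n2
  Y(R3) = 0.3215 S between n2,n1
  Y(R4) = 0.001511 S between n0,n2
  Y(R5) = 0.1631 S between n1,n2
  Y(R6) = 0.6849 S between n2,n0
  Y(R7) = 0.005405 S between n0,n1
  Y(R8) = 0.0001092 S between n1,n0
  Y(R9) = 0.006803 S between n2,n1
  Y(R10) = 0.03497 S between n0,n2
  Y(R11) = 0.001742 S between n1,n0
  Y(R12) = 0.001027 S between n0,n1
  Y(R13) = 0.09434 S between n1,n0
  Y(R14) = 0.0001028 S between n2,n1
  Imeter: injects 0.146 A into n2 (from n0)
Assemble and solve the 2×2 MNA system:
  V(n1)=0.09268  V(n2)=0.1255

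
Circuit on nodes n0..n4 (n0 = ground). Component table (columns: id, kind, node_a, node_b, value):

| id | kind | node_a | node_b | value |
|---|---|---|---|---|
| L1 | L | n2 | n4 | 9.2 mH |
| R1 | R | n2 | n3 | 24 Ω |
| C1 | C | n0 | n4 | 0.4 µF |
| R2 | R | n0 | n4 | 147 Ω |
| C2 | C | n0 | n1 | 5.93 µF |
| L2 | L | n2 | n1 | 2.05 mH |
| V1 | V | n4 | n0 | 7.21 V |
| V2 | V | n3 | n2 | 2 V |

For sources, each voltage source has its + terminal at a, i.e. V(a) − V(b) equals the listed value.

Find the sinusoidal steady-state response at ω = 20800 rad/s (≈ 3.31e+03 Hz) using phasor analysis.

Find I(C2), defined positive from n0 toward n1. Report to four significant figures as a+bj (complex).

Apply KCL at each of the 4 non-ground nodes and solve the resulting linear system.
Node n1: branches {C2, L2} → V_1 = -0.2588+0.000j
Node n2: branches {L1, R1, L2, V2} → V_2 = 1.102+0.000j
Node n3: branches {R1, V2} → V_3 = 3.102+0.000j
Node n4: branches {L1, C1, R2, V1} → V_4 = 7.210+0.000j
Source currents: i(V1)=-0.04905-0.02807j, i(V2)=-0.08333+0.000j

0.000+0.03192j A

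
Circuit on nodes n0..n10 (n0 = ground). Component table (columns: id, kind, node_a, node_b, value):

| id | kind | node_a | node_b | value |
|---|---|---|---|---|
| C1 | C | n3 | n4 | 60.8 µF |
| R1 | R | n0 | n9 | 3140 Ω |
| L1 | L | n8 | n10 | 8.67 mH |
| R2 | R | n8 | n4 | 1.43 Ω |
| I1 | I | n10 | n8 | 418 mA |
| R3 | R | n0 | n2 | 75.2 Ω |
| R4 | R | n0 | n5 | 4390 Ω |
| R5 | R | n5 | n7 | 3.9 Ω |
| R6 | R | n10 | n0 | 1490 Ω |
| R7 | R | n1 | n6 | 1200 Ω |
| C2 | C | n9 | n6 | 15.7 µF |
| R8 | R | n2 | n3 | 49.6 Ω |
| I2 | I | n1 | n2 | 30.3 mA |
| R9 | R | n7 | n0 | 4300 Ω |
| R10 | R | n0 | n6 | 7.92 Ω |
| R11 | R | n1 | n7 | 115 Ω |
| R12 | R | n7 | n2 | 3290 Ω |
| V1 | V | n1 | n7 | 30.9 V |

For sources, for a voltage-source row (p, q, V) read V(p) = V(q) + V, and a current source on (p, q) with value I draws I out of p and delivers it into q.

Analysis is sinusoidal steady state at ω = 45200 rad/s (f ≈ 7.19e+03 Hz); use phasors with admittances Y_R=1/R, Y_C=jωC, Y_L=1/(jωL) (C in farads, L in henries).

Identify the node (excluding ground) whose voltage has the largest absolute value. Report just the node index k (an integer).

10

MNA unknowns: 10 node voltages V₁..V_10 plus 1 source current (V1)
C1: Y=0.000+2.748j on G[3,4]
R1: Y=0.0003185+0.000j on G[0,9]
L1: Y=0.000-0.002552j on G[8,10]
R2: Y=0.6993+0.000j on G[8,4]
I1: z[10]−=0.418, z[8]+=0.418
R3: Y=0.01330+0.000j on G[0,2]
R4: Y=0.0002278+0.000j on G[0,5]
R5: Y=0.2564+0.000j on G[5,7]
R6: Y=0.0006711+0.000j on G[10,0]
R7: Y=0.0008333+0.000j on G[1,6]
C2: Y=0.000+0.7096j on G[9,6]
R8: Y=0.02016+0.000j on G[2,3]
I2: z[1]−=0.0303, z[2]+=0.0303
R9: Y=0.0002326+0.000j on G[7,0]
R10: Y=0.1263+0.000j on G[0,6]
R11: Y=0.008696+0.000j on G[1,7]
R12: Y=0.0003040+0.000j on G[7,2]
V1: row V1−V7=30.9, i_V1 at 1,7
solve → V1=-3.610+1.353j, V2=3.102+7.089j, V3=4.212+11.85j, V4=4.247+11.84j, V5=-34.48+1.352j, V6=-0.02361+0.008852j, V7=-34.51+1.353j, V8=4.279+11.98j, V9=-0.02361+0.008842j, V10=-33.35-143.1j
aux → i_V1=-0.2960-0.001121j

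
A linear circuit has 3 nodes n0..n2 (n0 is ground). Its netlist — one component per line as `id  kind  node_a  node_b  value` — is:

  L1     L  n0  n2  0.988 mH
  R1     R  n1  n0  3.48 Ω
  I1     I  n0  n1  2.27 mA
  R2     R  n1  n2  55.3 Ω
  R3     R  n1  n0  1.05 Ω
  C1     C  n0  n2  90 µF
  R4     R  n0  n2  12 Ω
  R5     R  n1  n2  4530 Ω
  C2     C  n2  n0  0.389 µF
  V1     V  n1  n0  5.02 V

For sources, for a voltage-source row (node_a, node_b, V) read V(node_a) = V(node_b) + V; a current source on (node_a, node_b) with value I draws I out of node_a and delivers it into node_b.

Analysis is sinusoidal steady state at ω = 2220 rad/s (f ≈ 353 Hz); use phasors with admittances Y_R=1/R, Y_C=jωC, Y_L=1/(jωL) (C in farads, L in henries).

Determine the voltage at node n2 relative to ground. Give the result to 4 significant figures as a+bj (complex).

MNA unknowns: 2 node voltages V₁..V_2 plus 1 source current (V1)
L1: Y=0.000-0.4559j on G[0,2]
R1: Y=0.2874+0.000j on G[1,0]
I1: z[0]−=0.00227, z[1]+=0.00227
R2: Y=0.01808+0.000j on G[1,2]
R3: Y=0.9524+0.000j on G[1,0]
C1: Y=0.000+0.1998j on G[0,2]
R4: Y=0.08333+0.000j on G[0,2]
R5: Y=0.0002208+0.000j on G[1,2]
C2: Y=0.000+0.0008636j on G[2,0]
V1: row V1−V0=5.02, i_V1 at 1,0
solve → V1=5.020+0.000j, V2=0.1237+0.3107j
aux → i_V1=-6.311+0.005687j

0.1237+0.3107j V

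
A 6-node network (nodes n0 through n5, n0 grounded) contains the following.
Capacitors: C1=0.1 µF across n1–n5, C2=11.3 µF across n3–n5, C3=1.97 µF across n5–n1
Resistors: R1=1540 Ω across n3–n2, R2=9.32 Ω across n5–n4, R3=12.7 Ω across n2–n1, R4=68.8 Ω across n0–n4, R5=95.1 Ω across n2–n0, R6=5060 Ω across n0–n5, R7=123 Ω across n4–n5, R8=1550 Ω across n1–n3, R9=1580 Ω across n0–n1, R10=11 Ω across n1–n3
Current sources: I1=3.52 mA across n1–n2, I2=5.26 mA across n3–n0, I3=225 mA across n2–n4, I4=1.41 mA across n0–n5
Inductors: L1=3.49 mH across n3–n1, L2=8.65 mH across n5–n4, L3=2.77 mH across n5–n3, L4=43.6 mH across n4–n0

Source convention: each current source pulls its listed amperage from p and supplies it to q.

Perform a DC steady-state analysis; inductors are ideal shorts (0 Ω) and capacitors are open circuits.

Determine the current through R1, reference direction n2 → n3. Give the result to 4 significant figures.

-0.001600 A

Apply KCL at each of the 5 non-ground nodes and solve the resulting linear system.
Node n1: branches {C1, R3, I1, L1, R8, C3, R9, R10} → V_1 = 0.000
Node n2: branches {R1, R3, I1, R5, I3} → V_2 = -2.463
Node n3: branches {R1, C2, L1, R8, I2, L3, R10} → V_3 = 0.000
Node n4: branches {R2, R4, R7, L2, L4, I3} → V_4 = 0.000
Node n5: branches {C1, R2, C2, R6, R7, C3, L2, L3, I4} → V_5 = 0.000
Source currents: i(L1)=0.1975, i(L2)=-0.2029, i(L3)=0.2044, i(L4)=0.02205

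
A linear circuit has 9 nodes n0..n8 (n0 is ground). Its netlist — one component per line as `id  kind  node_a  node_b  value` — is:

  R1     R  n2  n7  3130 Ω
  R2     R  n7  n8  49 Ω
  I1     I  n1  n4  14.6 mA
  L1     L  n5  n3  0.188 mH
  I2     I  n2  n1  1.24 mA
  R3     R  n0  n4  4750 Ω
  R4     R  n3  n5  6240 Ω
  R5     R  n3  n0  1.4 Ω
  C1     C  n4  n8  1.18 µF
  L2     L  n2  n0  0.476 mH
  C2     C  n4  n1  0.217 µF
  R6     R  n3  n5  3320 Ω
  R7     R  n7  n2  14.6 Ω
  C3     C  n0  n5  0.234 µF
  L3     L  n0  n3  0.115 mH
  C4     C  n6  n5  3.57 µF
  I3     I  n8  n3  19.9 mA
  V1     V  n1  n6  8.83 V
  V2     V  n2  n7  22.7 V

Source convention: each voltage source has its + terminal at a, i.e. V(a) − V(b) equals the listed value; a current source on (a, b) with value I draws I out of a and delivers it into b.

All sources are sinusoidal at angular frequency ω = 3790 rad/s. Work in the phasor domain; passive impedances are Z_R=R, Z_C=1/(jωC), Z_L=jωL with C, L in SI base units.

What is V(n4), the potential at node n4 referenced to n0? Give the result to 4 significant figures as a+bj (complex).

-18.15-2.478j V

Element admittances at ω=3790 rad/s:
  Y(R1) = 0.0003195+0.000j S between n2,n7
  Y(R2) = 0.02041+0.000j S between n7,n8
  I1: injects 0.0146 A into n4 (from n1)
  Y(L1) = 0.000-1.403j S between n5,n3
  I2: injects 0.00124 A into n1 (from n2)
  Y(R3) = 0.0002105+0.000j S between n0,n4
  Y(R4) = 0.0001603+0.000j S between n3,n5
  Y(R5) = 0.7143+0.000j S between n3,n0
  Y(C1) = 0.000+0.004472j S between n4,n8
  Y(L2) = 0.000-0.5543j S between n2,n0
  Y(C2) = 0.000+0.0008224j S between n4,n1
  Y(R6) = 0.0003012+0.000j S between n3,n5
  Y(R7) = 0.06849+0.000j S between n7,n2
  Y(C3) = 0.000+0.0008869j S between n0,n5
  Y(L3) = 0.000-2.294j S between n0,n3
  Y(C4) = 0.000+0.01353j S between n6,n5
  I3: injects 0.0199 A into n3 (from n8)
  V1: constraint V(n1)−V(n6) = 8.83
  V2: constraint V(n2)−V(n7) = 22.7
Assemble and solve the 10×10 MNA system:
  V(n1)=7.307+0.7827j  V(n2)=-0.03870-0.009744j  V(n3)=0.009466+0.001070j  V(n4)=-18.15-2.478j  V(n5)=0.02439-0.006548j  V(n6)=-1.523+0.7827j  V(n7)=-22.74-0.009744j  V(n8)=-22.94+1.042j
  i(V1)=-0.01068-0.02093j  i(V2)=-1.558-0.02145j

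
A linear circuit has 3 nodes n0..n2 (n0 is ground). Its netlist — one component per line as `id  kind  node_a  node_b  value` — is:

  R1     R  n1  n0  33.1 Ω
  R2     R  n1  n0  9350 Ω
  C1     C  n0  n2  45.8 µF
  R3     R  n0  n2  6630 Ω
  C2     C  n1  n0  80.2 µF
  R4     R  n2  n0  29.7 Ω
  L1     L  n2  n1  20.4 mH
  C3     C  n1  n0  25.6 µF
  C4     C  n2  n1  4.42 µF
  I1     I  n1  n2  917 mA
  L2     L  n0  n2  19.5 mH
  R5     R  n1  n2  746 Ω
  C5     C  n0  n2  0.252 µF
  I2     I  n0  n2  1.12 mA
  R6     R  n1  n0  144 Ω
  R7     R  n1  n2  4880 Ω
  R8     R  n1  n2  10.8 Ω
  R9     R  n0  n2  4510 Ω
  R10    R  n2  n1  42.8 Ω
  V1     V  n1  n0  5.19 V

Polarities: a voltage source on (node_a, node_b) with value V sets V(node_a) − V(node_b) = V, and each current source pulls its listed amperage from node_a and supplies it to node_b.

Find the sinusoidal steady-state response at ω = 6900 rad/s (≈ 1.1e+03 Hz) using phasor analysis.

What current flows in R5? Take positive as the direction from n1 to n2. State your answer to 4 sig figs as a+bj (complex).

0.004242+0.004905j A

Element admittances at ω=6900 rad/s:
  Y(R1) = 0.03021+0.000j S between n1,n0
  Y(R2) = 0.0001070+0.000j S between n1,n0
  Y(C1) = 0.000+0.3160j S between n0,n2
  Y(R3) = 0.0001508+0.000j S between n0,n2
  Y(C2) = 0.000+0.5534j S between n1,n0
  Y(R4) = 0.03367+0.000j S between n2,n0
  Y(L1) = 0.000-0.007104j S between n2,n1
  Y(C3) = 0.000+0.1766j S between n1,n0
  Y(C4) = 0.000+0.03050j S between n2,n1
  I1: injects 0.917 A into n2 (from n1)
  Y(L2) = 0.000-0.007432j S between n0,n2
  Y(R5) = 0.001340+0.000j S between n1,n2
  Y(C5) = 0.000+0.001739j S between n0,n2
  I2: injects 0.00112 A into n2 (from n0)
  Y(R6) = 0.006944+0.000j S between n1,n0
  Y(R7) = 0.0002049+0.000j S between n1,n2
  Y(R8) = 0.09259+0.000j S between n1,n2
  Y(R9) = 0.0002217+0.000j S between n0,n2
  Y(R10) = 0.02336+0.000j S between n2,n1
  V1: constraint V(n1)−V(n0) = 5.19
Assemble and solve the 3×3 MNA system:
  V(n1)=5.190+0.000j  V(n2)=2.025-3.659j
  i(V1)=-1.397-4.293j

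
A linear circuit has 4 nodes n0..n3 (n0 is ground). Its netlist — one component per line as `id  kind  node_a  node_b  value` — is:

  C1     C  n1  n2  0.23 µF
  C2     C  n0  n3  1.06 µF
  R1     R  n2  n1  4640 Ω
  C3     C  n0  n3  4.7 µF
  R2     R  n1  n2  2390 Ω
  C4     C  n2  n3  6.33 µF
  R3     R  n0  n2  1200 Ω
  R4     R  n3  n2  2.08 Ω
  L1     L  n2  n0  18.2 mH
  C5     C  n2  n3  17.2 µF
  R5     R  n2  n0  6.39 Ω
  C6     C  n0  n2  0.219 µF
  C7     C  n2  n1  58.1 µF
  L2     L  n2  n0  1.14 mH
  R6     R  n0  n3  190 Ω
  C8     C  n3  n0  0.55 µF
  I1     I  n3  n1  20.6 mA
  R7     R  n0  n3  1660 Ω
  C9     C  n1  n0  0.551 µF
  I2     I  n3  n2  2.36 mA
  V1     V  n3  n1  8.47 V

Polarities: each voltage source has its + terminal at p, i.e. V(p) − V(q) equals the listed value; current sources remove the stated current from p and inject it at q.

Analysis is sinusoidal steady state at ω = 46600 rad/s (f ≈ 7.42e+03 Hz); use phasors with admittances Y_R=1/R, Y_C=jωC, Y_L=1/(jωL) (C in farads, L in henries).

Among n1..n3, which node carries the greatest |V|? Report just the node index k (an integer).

1

Apply KCL at each of the 3 non-ground nodes and solve the resulting linear system.
Node n1: branches {C1, R1, R2, C7, I1, C9, V1} → V_1 = -6.479-1.932j
Node n2: branches {C1, R1, R2, C4, R3, R4, L1, C5, R5, C6, C7, L2, I2} → V_2 = -3.824-2.830j
Node n3: branches {C2, C3, C4, R4, C5, R6, C8, I1, R7, I2, V1} → V_3 = 1.991-1.932j
Source currents: i(V1)=-2.414-7.382j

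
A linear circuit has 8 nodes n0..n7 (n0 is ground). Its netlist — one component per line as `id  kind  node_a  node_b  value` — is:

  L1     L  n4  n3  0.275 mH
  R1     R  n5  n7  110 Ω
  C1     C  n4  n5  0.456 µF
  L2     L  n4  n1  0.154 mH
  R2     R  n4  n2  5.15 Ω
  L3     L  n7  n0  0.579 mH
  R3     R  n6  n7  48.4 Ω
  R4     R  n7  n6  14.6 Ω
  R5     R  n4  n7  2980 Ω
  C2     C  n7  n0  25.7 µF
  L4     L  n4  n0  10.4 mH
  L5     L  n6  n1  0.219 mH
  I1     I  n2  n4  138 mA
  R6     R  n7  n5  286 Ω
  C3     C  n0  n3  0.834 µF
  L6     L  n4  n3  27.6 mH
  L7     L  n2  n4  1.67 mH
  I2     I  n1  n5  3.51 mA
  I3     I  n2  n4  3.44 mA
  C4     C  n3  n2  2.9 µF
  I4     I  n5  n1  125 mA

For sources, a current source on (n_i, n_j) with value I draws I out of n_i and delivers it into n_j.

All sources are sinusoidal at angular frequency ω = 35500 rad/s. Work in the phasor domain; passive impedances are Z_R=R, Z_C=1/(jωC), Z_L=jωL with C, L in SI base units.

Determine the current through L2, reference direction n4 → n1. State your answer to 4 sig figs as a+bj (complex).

Apply KCL at each of the 7 non-ground nodes and solve the resulting linear system.
Node n1: branches {L2, L5, I2, I4} → V_1 = -0.06656-0.1521j
Node n2: branches {R2, I1, L7, I3, C4} → V_2 = -0.4252-1.471j
Node n3: branches {L1, C3, L6, C4} → V_3 = -1.428-1.990j
Node n4: branches {L1, C1, L2, R2, R5, L4, I1, L6, L7, I3} → V_4 = -0.02130-0.9040j
Node n5: branches {R1, C1, R6, I2, I4} → V_5 = -3.162+4.104j
Node n6: branches {R3, R4, L5} → V_6 = -0.1309-0.02748j
Node n7: branches {R1, L3, R3, R4, R5, C2, R6} → V_7 = 0.04890+0.06538j

-0.1375-0.008279j A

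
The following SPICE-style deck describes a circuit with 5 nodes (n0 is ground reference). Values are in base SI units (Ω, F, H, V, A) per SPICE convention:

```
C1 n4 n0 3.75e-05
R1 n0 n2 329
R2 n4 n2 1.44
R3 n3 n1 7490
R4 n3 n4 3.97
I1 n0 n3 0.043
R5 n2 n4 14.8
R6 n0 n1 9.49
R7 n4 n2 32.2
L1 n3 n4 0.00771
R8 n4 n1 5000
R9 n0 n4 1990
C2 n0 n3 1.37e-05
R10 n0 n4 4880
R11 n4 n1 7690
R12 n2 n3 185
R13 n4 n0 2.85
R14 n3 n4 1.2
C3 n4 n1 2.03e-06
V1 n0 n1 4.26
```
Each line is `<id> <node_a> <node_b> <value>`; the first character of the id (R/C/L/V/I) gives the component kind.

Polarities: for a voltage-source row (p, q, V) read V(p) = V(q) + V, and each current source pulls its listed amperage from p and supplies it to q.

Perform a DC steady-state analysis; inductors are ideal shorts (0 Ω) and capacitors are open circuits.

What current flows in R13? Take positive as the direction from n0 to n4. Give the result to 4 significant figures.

-0.04054 A

MNA unknowns: 4 node voltages V₁..V_4 plus 2 source currents (L1, V1)
C1: Y=0.000 on G[4,0]
R1: Y=0.003040 on G[0,2]
R2: Y=0.6944 on G[4,2]
R3: Y=0.0001335 on G[3,1]
R4: Y=0.2519 on G[3,4]
I1: z[0]−=0.043, z[3]+=0.043
R5: Y=0.06757 on G[2,4]
R6: Y=0.1054 on G[0,1]
R7: Y=0.03106 on G[4,2]
L1: row V3−V4=0, i_L1 at 3,4
R8: Y=0.0002000 on G[4,1]
R9: Y=0.0005025 on G[0,4]
C2: Y=0.000 on G[0,3]
R10: Y=0.0002049 on G[0,4]
R11: Y=0.0001300 on G[4,1]
R12: Y=0.005405 on G[2,3]
R13: Y=0.3509 on G[4,0]
R14: Y=0.8333 on G[3,4]
C3: Y=0.000 on G[4,1]
V1: row V0−V1=4.26, i_V1 at 0,1
solve → V1=-4.260, V2=0.1151, V3=0.1155, V4=0.1155
aux → i_L1=0.04241, i_V1=-0.4509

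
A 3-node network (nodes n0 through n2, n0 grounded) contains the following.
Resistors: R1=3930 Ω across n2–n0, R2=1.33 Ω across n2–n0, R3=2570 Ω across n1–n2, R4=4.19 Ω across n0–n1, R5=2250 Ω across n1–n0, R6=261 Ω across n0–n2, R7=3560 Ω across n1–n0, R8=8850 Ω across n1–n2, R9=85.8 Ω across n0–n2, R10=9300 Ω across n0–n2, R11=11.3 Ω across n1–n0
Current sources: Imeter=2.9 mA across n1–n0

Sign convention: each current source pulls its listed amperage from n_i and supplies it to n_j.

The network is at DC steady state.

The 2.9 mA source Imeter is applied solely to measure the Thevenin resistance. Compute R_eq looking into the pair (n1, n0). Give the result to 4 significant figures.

R_eq = 3.045 Ω

Element admittances at DC:
  Y(R1) = 0.0002545 S between n2,n0
  Y(R2) = 0.7519 S between n2,n0
  Y(R3) = 0.0003891 S between n1,n2
  Y(R4) = 0.2387 S between n0,n1
  Y(R5) = 0.0004444 S between n1,n0
  Y(R6) = 0.003831 S between n0,n2
  Y(R7) = 0.0002809 S between n1,n0
  Y(R8) = 0.0001130 S between n1,n2
  Y(R9) = 0.01166 S between n0,n2
  Y(R10) = 0.0001075 S between n0,n2
  Y(R11) = 0.08850 S between n1,n0
  Imeter: injects 0.0029 A into n0 (from n1)
Assemble and solve the 2×2 MNA system:
  V(n1)=-0.008831  V(n2)=-5.772e-06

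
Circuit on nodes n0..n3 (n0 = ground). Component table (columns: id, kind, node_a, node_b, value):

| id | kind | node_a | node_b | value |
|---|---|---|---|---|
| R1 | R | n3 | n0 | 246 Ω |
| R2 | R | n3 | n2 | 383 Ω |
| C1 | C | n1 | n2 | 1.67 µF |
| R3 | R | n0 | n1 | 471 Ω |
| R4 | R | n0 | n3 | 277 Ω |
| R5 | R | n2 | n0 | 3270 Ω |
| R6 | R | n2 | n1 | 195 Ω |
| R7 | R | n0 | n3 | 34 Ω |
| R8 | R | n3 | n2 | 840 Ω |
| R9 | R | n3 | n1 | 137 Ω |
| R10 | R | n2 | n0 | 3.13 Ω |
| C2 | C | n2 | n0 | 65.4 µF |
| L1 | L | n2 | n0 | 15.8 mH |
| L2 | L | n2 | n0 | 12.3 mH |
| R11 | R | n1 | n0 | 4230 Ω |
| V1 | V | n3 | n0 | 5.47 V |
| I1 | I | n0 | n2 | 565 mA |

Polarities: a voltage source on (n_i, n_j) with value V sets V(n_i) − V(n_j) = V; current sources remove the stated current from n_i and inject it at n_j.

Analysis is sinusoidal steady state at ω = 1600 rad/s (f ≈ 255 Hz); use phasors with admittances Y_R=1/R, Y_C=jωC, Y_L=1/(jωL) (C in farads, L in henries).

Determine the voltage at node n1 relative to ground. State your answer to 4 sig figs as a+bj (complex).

MNA unknowns: 3 node voltages V₁..V_3 plus 1 source current (V1)
R1: Y=0.004065+0.000j on G[3,0]
R2: Y=0.002611+0.000j on G[3,2]
C1: Y=0.000+0.002672j on G[1,2]
R3: Y=0.002123+0.000j on G[0,1]
R4: Y=0.003610+0.000j on G[0,3]
R5: Y=0.0003058+0.000j on G[2,0]
R6: Y=0.005128+0.000j on G[2,1]
R7: Y=0.02941+0.000j on G[0,3]
R8: Y=0.001190+0.000j on G[3,2]
R9: Y=0.007299+0.000j on G[3,1]
R10: Y=0.3195+0.000j on G[2,0]
C2: Y=0.000+0.1046j on G[2,0]
L1: Y=0.000-0.03956j on G[2,0]
L2: Y=0.000-0.05081j on G[2,0]
R11: Y=0.0002364+0.000j on G[1,0]
V1: row V3−V0=5.47, i_V1 at 3,0
I1: z[0]−=0.565, z[2]+=0.565
solve → V1=3.296-0.2896j, V2=1.832-0.07215j, V3=5.470+0.000j
aux → i_V1=-0.2326-0.002388j

3.296-0.2896j V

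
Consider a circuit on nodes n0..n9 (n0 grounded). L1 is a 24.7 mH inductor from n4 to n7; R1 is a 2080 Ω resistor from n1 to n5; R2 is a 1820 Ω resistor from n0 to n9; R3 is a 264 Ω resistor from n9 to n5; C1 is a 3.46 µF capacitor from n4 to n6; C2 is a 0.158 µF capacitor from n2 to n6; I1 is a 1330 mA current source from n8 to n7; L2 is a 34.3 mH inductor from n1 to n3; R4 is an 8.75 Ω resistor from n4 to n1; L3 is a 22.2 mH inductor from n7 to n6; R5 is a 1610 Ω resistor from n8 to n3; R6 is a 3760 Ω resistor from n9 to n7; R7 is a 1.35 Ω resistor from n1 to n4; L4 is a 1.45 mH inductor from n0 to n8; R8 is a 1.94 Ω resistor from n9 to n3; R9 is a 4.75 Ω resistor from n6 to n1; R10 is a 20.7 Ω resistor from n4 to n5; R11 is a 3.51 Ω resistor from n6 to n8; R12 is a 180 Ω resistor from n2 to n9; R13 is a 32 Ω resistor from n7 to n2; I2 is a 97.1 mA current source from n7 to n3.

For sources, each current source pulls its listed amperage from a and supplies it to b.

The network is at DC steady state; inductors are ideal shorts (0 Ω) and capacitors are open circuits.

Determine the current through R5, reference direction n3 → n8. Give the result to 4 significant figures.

MNA unknowns: 9 node voltages V₁..V_9 plus 4 source currents (L1, L2, L3, L4)
L1: row V4−V7=0, i_L1 at 4,7
R1: Y=0.0004808 on G[1,5]
R2: Y=0.0005495 on G[0,9]
R3: Y=0.003788 on G[9,5]
C1: Y=0.000 on G[4,6]
C2: Y=0.000 on G[2,6]
I1: z[8]−=1.33, z[7]+=1.33
L2: row V1−V3=0, i_L2 at 1,3
R4: Y=0.1143 on G[4,1]
L3: row V7−V6=0, i_L3 at 7,6
R5: Y=0.0006211 on G[8,3]
R6: Y=0.0002660 on G[9,7]
R7: Y=0.7407 on G[1,4]
L4: row V0−V8=0, i_L4 at 0,8
R8: Y=0.5155 on G[9,3]
R9: Y=0.2105 on G[6,1]
R10: Y=0.04831 on G[4,5]
R11: Y=0.2849 on G[6,8]
R12: Y=0.005556 on G[2,9]
R13: Y=0.03125 on G[7,2]
I2: z[7]−=0.0971, z[3]+=0.0971
solve → V1=4.734, V2=4.661, V3=4.734, V4=4.649, V5=4.655, V6=4.649, V7=4.649, V8=0.000, V9=4.728
aux → i_L1=0.07322, i_L2=-0.09089, i_L3=1.307, i_L4=0.002598

0.002940 A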